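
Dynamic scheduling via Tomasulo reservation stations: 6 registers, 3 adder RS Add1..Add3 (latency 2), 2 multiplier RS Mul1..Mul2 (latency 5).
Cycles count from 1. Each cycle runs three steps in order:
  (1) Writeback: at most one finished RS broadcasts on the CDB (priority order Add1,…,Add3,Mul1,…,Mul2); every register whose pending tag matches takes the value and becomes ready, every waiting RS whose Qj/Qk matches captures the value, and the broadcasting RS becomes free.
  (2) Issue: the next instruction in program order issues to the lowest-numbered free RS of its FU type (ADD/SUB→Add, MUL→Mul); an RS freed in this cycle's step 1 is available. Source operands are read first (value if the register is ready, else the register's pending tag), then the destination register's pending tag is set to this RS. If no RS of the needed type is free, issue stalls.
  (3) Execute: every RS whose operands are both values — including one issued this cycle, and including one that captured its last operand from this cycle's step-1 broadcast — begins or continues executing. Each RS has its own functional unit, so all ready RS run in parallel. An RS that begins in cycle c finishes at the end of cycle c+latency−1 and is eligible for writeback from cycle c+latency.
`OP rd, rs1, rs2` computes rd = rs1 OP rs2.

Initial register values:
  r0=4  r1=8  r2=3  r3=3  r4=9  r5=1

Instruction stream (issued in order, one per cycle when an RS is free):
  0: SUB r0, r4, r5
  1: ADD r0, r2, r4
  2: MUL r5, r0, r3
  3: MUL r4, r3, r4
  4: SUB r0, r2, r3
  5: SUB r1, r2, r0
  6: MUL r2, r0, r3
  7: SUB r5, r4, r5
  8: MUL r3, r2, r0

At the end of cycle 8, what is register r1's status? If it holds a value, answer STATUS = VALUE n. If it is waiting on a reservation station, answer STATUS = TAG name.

c1: issue SUB r0<-Add1 | r0:Add1,r1:8,r2:3,r3:3,r4:9,r5:1
c2: issue ADD r0<-Add2 | r0:Add2,r1:8,r2:3,r3:3,r4:9,r5:1
c3: CDB Add1=8; issue MUL r5<-Mul1 | r0:Add2,r1:8,r2:3,r3:3,r4:9,r5:Mul1
c4: CDB Add2=12; issue MUL r4<-Mul2 | r0:12,r1:8,r2:3,r3:3,r4:Mul2,r5:Mul1
c5: issue SUB r0<-Add1 | r0:Add1,r1:8,r2:3,r3:3,r4:Mul2,r5:Mul1
c6: issue SUB r1<-Add2 | r0:Add1,r1:Add2,r2:3,r3:3,r4:Mul2,r5:Mul1
c7: CDB Add1=0; stall | r0:0,r1:Add2,r2:3,r3:3,r4:Mul2,r5:Mul1
c8: stall | r0:0,r1:Add2,r2:3,r3:3,r4:Mul2,r5:Mul1

STATUS = TAG Add2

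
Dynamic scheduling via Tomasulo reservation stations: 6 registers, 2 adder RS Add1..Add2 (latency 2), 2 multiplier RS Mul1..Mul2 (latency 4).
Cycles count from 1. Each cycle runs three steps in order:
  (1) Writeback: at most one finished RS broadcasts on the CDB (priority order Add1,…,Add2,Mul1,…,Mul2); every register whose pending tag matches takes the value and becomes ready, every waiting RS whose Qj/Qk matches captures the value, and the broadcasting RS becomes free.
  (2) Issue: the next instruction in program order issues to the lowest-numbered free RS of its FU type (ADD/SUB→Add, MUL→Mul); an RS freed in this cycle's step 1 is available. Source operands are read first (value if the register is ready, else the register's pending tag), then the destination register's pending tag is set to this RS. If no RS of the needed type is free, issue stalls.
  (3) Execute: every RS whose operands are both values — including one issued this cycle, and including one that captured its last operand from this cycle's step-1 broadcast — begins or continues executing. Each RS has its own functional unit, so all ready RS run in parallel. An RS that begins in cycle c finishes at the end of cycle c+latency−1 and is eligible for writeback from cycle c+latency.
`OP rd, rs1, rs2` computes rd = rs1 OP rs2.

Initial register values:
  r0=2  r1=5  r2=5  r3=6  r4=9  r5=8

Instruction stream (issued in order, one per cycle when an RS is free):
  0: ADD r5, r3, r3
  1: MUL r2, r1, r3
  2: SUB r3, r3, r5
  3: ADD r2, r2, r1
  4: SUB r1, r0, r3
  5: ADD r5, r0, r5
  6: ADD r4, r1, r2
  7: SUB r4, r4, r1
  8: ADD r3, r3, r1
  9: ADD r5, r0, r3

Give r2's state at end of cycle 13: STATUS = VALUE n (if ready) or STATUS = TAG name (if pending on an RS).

STATUS = VALUE 35

cycle 1: issue ADD r5<-Add1 // r0:2,r1:5,r2:5,r3:6,r4:9,r5:Add1
cycle 2: issue MUL r2<-Mul1 // r0:2,r1:5,r2:Mul1,r3:6,r4:9,r5:Add1
cycle 3: CDB Add1=12; issue SUB r3<-Add1 // r0:2,r1:5,r2:Mul1,r3:Add1,r4:9,r5:12
cycle 4: issue ADD r2<-Add2 // r0:2,r1:5,r2:Add2,r3:Add1,r4:9,r5:12
cycle 5: CDB Add1=-6; issue SUB r1<-Add1 // r0:2,r1:Add1,r2:Add2,r3:-6,r4:9,r5:12
cycle 6: CDB Mul1=30; stall // r0:2,r1:Add1,r2:Add2,r3:-6,r4:9,r5:12
cycle 7: CDB Add1=8; issue ADD r5<-Add1 // r0:2,r1:8,r2:Add2,r3:-6,r4:9,r5:Add1
cycle 8: CDB Add2=35; issue ADD r4<-Add2 // r0:2,r1:8,r2:35,r3:-6,r4:Add2,r5:Add1
cycle 9: CDB Add1=14; issue SUB r4<-Add1 // r0:2,r1:8,r2:35,r3:-6,r4:Add1,r5:14
cycle 10: CDB Add2=43; issue ADD r3<-Add2 // r0:2,r1:8,r2:35,r3:Add2,r4:Add1,r5:14
cycle 11: stall // r0:2,r1:8,r2:35,r3:Add2,r4:Add1,r5:14
cycle 12: CDB Add1=35; issue ADD r5<-Add1 // r0:2,r1:8,r2:35,r3:Add2,r4:35,r5:Add1
cycle 13: CDB Add2=2 // r0:2,r1:8,r2:35,r3:2,r4:35,r5:Add1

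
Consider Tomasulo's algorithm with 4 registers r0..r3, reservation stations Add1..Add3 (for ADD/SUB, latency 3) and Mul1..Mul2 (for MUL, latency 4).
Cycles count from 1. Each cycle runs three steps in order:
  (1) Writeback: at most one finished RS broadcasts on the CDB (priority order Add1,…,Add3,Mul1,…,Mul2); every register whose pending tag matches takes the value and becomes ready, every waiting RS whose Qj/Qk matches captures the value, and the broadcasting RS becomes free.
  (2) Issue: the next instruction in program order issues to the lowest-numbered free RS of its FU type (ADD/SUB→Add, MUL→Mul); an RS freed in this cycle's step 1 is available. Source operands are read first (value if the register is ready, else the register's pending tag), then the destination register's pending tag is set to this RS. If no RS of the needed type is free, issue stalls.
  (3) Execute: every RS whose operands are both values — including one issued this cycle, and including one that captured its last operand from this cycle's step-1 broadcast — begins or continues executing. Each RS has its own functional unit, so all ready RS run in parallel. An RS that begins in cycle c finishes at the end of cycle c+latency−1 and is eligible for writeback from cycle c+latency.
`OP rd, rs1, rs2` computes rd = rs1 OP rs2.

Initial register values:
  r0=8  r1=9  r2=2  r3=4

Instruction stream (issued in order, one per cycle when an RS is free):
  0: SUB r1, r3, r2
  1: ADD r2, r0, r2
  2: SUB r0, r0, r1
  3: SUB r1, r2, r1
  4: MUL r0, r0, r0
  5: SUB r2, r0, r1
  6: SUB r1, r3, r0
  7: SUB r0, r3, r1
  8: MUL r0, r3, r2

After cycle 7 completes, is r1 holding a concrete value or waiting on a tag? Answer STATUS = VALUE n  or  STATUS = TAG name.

STATUS = TAG Add3

c1: issue SUB r1<-Add1 | r0:8,r1:Add1,r2:2,r3:4
c2: issue ADD r2<-Add2 | r0:8,r1:Add1,r2:Add2,r3:4
c3: issue SUB r0<-Add3 | r0:Add3,r1:Add1,r2:Add2,r3:4
c4: CDB Add1=2; issue SUB r1<-Add1 | r0:Add3,r1:Add1,r2:Add2,r3:4
c5: CDB Add2=10; issue MUL r0<-Mul1 | r0:Mul1,r1:Add1,r2:10,r3:4
c6: issue SUB r2<-Add2 | r0:Mul1,r1:Add1,r2:Add2,r3:4
c7: CDB Add3=6; issue SUB r1<-Add3 | r0:Mul1,r1:Add3,r2:Add2,r3:4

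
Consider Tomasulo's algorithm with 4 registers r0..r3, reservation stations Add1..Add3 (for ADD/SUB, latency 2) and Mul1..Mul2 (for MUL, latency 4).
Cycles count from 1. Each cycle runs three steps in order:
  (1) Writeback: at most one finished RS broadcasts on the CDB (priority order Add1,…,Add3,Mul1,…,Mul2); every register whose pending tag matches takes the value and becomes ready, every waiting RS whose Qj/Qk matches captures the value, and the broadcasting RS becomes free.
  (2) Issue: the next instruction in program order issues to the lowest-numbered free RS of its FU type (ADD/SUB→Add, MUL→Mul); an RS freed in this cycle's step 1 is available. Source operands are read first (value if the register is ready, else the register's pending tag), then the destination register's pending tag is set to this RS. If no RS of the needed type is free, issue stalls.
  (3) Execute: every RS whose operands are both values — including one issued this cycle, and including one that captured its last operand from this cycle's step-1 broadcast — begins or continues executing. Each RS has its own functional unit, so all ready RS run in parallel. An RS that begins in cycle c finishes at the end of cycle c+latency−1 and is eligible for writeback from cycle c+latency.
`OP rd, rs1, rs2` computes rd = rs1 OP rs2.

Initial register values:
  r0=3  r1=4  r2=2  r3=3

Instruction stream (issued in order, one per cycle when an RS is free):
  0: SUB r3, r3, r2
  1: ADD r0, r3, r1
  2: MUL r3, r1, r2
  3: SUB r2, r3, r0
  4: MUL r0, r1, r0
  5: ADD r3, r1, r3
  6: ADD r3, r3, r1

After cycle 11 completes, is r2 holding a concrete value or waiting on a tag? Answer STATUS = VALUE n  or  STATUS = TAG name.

  c1: issue SUB r3<-Add1  regs: r0:3,r1:4,r2:2,r3:Add1
  c2: issue ADD r0<-Add2  regs: r0:Add2,r1:4,r2:2,r3:Add1
  c3: CDB Add1=1; issue MUL r3<-Mul1  regs: r0:Add2,r1:4,r2:2,r3:Mul1
  c4: issue SUB r2<-Add1  regs: r0:Add2,r1:4,r2:Add1,r3:Mul1
  c5: CDB Add2=5; issue MUL r0<-Mul2  regs: r0:Mul2,r1:4,r2:Add1,r3:Mul1
  c6: issue ADD r3<-Add2  regs: r0:Mul2,r1:4,r2:Add1,r3:Add2
  c7: CDB Mul1=8; issue ADD r3<-Add3  regs: r0:Mul2,r1:4,r2:Add1,r3:Add3
  c8: -  regs: r0:Mul2,r1:4,r2:Add1,r3:Add3
  c9: CDB Add1=3  regs: r0:Mul2,r1:4,r2:3,r3:Add3
  c10: CDB Add2=12  regs: r0:Mul2,r1:4,r2:3,r3:Add3
  c11: CDB Mul2=20  regs: r0:20,r1:4,r2:3,r3:Add3

STATUS = VALUE 3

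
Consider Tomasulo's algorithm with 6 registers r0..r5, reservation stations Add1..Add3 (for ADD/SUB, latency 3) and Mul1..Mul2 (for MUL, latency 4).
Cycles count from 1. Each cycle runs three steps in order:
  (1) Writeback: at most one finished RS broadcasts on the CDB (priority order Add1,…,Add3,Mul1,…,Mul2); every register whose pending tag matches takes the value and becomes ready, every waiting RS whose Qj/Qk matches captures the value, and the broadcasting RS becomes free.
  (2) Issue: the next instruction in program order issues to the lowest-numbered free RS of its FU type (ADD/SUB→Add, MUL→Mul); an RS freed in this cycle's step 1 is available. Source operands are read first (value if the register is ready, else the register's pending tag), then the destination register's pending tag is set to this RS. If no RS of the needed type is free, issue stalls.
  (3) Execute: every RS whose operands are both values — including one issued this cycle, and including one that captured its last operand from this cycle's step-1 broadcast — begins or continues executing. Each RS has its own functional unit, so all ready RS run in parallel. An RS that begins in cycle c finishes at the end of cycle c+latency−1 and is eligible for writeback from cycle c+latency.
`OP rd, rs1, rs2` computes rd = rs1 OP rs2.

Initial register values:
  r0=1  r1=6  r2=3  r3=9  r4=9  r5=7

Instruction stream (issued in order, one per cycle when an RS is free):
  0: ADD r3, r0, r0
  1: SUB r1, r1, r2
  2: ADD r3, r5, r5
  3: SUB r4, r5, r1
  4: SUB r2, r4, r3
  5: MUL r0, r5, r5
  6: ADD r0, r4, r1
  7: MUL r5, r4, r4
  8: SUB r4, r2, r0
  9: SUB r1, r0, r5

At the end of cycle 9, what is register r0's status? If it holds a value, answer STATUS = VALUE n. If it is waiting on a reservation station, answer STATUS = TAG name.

STATUS = TAG Add3

c1: issue ADD r3<-Add1 | r0:1,r1:6,r2:3,r3:Add1,r4:9,r5:7
c2: issue SUB r1<-Add2 | r0:1,r1:Add2,r2:3,r3:Add1,r4:9,r5:7
c3: issue ADD r3<-Add3 | r0:1,r1:Add2,r2:3,r3:Add3,r4:9,r5:7
c4: CDB Add1=2; issue SUB r4<-Add1 | r0:1,r1:Add2,r2:3,r3:Add3,r4:Add1,r5:7
c5: CDB Add2=3; issue SUB r2<-Add2 | r0:1,r1:3,r2:Add2,r3:Add3,r4:Add1,r5:7
c6: CDB Add3=14; issue MUL r0<-Mul1 | r0:Mul1,r1:3,r2:Add2,r3:14,r4:Add1,r5:7
c7: issue ADD r0<-Add3 | r0:Add3,r1:3,r2:Add2,r3:14,r4:Add1,r5:7
c8: CDB Add1=4; issue MUL r5<-Mul2 | r0:Add3,r1:3,r2:Add2,r3:14,r4:4,r5:Mul2
c9: issue SUB r4<-Add1 | r0:Add3,r1:3,r2:Add2,r3:14,r4:Add1,r5:Mul2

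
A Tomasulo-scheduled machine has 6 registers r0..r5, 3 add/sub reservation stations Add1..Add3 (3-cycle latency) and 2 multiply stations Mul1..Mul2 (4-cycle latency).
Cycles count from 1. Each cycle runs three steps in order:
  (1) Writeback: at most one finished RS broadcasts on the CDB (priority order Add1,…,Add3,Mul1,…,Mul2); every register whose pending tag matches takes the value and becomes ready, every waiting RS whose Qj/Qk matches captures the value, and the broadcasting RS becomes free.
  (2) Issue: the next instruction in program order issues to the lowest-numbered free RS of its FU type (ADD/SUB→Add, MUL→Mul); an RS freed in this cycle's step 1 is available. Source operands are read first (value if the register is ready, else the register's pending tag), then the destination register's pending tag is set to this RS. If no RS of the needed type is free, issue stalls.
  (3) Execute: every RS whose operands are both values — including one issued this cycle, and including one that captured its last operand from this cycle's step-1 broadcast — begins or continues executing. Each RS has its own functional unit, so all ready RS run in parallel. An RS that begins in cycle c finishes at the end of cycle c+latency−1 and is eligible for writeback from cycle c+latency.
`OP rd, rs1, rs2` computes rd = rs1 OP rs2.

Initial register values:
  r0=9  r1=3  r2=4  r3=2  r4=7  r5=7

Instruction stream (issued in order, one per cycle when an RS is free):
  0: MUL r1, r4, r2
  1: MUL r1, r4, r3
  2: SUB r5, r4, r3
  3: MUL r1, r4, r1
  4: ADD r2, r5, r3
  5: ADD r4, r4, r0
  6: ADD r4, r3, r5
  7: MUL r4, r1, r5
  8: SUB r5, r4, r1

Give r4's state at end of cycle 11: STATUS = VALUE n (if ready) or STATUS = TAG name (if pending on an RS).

STATUS = TAG Mul2

c1: issue MUL r1<-Mul1 | r0:9,r1:Mul1,r2:4,r3:2,r4:7,r5:7
c2: issue MUL r1<-Mul2 | r0:9,r1:Mul2,r2:4,r3:2,r4:7,r5:7
c3: issue SUB r5<-Add1 | r0:9,r1:Mul2,r2:4,r3:2,r4:7,r5:Add1
c4: stall | r0:9,r1:Mul2,r2:4,r3:2,r4:7,r5:Add1
c5: CDB Mul1=28; issue MUL r1<-Mul1 | r0:9,r1:Mul1,r2:4,r3:2,r4:7,r5:Add1
c6: CDB Add1=5; issue ADD r2<-Add1 | r0:9,r1:Mul1,r2:Add1,r3:2,r4:7,r5:5
c7: CDB Mul2=14; issue ADD r4<-Add2 | r0:9,r1:Mul1,r2:Add1,r3:2,r4:Add2,r5:5
c8: issue ADD r4<-Add3 | r0:9,r1:Mul1,r2:Add1,r3:2,r4:Add3,r5:5
c9: CDB Add1=7; issue MUL r4<-Mul2 | r0:9,r1:Mul1,r2:7,r3:2,r4:Mul2,r5:5
c10: CDB Add2=16; issue SUB r5<-Add1 | r0:9,r1:Mul1,r2:7,r3:2,r4:Mul2,r5:Add1
c11: CDB Add3=7 | r0:9,r1:Mul1,r2:7,r3:2,r4:Mul2,r5:Add1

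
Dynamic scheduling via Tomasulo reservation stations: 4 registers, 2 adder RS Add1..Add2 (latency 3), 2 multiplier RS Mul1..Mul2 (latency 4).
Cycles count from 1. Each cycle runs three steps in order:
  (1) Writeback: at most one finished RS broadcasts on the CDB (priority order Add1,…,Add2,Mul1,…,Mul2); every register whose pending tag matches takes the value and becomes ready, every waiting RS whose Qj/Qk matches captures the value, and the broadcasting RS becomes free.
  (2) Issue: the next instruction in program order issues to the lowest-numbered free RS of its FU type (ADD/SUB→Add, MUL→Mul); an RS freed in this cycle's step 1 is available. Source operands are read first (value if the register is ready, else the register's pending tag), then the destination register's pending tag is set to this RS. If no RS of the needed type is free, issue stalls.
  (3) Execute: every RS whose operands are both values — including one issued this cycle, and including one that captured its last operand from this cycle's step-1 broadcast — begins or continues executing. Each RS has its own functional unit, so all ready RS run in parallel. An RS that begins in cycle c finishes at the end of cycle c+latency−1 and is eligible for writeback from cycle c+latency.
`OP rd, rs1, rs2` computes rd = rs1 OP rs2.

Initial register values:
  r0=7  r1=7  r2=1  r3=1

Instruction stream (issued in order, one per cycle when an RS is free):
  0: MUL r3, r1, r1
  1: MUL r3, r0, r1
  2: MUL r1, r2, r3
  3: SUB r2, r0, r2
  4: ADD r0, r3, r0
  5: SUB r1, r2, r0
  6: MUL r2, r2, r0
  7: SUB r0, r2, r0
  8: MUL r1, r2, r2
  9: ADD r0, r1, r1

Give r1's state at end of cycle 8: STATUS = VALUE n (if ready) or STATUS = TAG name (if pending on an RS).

c1: issue MUL r3<-Mul1 | r0:7,r1:7,r2:1,r3:Mul1
c2: issue MUL r3<-Mul2 | r0:7,r1:7,r2:1,r3:Mul2
c3: stall | r0:7,r1:7,r2:1,r3:Mul2
c4: stall | r0:7,r1:7,r2:1,r3:Mul2
c5: CDB Mul1=49; issue MUL r1<-Mul1 | r0:7,r1:Mul1,r2:1,r3:Mul2
c6: CDB Mul2=49; issue SUB r2<-Add1 | r0:7,r1:Mul1,r2:Add1,r3:49
c7: issue ADD r0<-Add2 | r0:Add2,r1:Mul1,r2:Add1,r3:49
c8: stall | r0:Add2,r1:Mul1,r2:Add1,r3:49

STATUS = TAG Mul1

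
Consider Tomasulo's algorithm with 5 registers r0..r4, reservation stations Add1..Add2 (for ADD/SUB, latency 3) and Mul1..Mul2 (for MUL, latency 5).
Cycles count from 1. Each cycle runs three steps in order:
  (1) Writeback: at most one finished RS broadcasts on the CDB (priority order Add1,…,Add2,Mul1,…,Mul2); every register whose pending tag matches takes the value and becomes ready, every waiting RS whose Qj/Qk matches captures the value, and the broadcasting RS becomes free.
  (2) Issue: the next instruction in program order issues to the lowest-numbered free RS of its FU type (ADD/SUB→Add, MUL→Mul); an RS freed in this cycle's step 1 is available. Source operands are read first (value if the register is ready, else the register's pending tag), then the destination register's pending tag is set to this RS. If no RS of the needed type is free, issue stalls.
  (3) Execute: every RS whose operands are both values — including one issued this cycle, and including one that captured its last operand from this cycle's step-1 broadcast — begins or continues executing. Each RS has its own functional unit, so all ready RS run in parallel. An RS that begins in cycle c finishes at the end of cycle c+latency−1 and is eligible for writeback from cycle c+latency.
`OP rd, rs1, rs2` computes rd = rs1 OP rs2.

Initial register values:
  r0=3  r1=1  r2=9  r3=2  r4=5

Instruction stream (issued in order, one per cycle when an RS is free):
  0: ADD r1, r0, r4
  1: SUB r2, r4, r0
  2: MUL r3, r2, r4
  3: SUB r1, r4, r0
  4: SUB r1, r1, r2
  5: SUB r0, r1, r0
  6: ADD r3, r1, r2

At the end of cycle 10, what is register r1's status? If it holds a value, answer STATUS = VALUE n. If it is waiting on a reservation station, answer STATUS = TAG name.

STATUS = VALUE 0

cycle 1: issue ADD r1<-Add1 // r0:3,r1:Add1,r2:9,r3:2,r4:5
cycle 2: issue SUB r2<-Add2 // r0:3,r1:Add1,r2:Add2,r3:2,r4:5
cycle 3: issue MUL r3<-Mul1 // r0:3,r1:Add1,r2:Add2,r3:Mul1,r4:5
cycle 4: CDB Add1=8; issue SUB r1<-Add1 // r0:3,r1:Add1,r2:Add2,r3:Mul1,r4:5
cycle 5: CDB Add2=2; issue SUB r1<-Add2 // r0:3,r1:Add2,r2:2,r3:Mul1,r4:5
cycle 6: stall // r0:3,r1:Add2,r2:2,r3:Mul1,r4:5
cycle 7: CDB Add1=2; issue SUB r0<-Add1 // r0:Add1,r1:Add2,r2:2,r3:Mul1,r4:5
cycle 8: stall // r0:Add1,r1:Add2,r2:2,r3:Mul1,r4:5
cycle 9: stall // r0:Add1,r1:Add2,r2:2,r3:Mul1,r4:5
cycle 10: CDB Add2=0; issue ADD r3<-Add2 // r0:Add1,r1:0,r2:2,r3:Add2,r4:5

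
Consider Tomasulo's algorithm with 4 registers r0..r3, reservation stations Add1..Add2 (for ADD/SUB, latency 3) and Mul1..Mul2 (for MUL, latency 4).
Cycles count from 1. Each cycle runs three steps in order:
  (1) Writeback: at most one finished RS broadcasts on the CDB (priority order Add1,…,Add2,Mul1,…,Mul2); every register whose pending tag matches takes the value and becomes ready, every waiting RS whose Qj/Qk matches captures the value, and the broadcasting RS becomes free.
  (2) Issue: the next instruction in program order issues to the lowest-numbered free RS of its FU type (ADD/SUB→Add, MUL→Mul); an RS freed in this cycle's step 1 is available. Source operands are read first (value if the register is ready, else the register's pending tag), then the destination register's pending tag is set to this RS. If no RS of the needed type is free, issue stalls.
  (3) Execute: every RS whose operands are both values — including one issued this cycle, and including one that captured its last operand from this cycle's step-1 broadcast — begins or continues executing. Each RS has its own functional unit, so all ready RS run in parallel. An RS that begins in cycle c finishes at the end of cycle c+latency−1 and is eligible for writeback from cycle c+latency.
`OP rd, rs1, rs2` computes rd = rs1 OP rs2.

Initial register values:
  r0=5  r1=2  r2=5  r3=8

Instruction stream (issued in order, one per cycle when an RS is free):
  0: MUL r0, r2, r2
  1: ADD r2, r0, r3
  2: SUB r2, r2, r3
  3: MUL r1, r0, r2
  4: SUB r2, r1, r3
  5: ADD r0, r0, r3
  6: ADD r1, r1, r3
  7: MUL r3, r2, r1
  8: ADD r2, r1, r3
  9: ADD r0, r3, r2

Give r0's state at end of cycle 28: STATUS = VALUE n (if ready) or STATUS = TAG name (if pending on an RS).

STATUS = TAG Add2

  c1: issue MUL r0<-Mul1  regs: r0:Mul1,r1:2,r2:5,r3:8
  c2: issue ADD r2<-Add1  regs: r0:Mul1,r1:2,r2:Add1,r3:8
  c3: issue SUB r2<-Add2  regs: r0:Mul1,r1:2,r2:Add2,r3:8
  c4: issue MUL r1<-Mul2  regs: r0:Mul1,r1:Mul2,r2:Add2,r3:8
  c5: CDB Mul1=25; stall  regs: r0:25,r1:Mul2,r2:Add2,r3:8
  c6: stall  regs: r0:25,r1:Mul2,r2:Add2,r3:8
  c7: stall  regs: r0:25,r1:Mul2,r2:Add2,r3:8
  c8: CDB Add1=33; issue SUB r2<-Add1  regs: r0:25,r1:Mul2,r2:Add1,r3:8
  c9: stall  regs: r0:25,r1:Mul2,r2:Add1,r3:8
  c10: stall  regs: r0:25,r1:Mul2,r2:Add1,r3:8
  c11: CDB Add2=25; issue ADD r0<-Add2  regs: r0:Add2,r1:Mul2,r2:Add1,r3:8
  c12: stall  regs: r0:Add2,r1:Mul2,r2:Add1,r3:8
  c13: stall  regs: r0:Add2,r1:Mul2,r2:Add1,r3:8
  c14: CDB Add2=33; issue ADD r1<-Add2  regs: r0:33,r1:Add2,r2:Add1,r3:8
  c15: CDB Mul2=625; issue MUL r3<-Mul1  regs: r0:33,r1:Add2,r2:Add1,r3:Mul1
  c16: stall  regs: r0:33,r1:Add2,r2:Add1,r3:Mul1
  c17: stall  regs: r0:33,r1:Add2,r2:Add1,r3:Mul1
  c18: CDB Add1=617; issue ADD r2<-Add1  regs: r0:33,r1:Add2,r2:Add1,r3:Mul1
  c19: CDB Add2=633; issue ADD r0<-Add2  regs: r0:Add2,r1:633,r2:Add1,r3:Mul1
  c20: -  regs: r0:Add2,r1:633,r2:Add1,r3:Mul1
  c21: -  regs: r0:Add2,r1:633,r2:Add1,r3:Mul1
  c22: -  regs: r0:Add2,r1:633,r2:Add1,r3:Mul1
  c23: CDB Mul1=390561  regs: r0:Add2,r1:633,r2:Add1,r3:390561
  c24: -  regs: r0:Add2,r1:633,r2:Add1,r3:390561
  c25: -  regs: r0:Add2,r1:633,r2:Add1,r3:390561
  c26: CDB Add1=391194  regs: r0:Add2,r1:633,r2:391194,r3:390561
  c27: -  regs: r0:Add2,r1:633,r2:391194,r3:390561
  c28: -  regs: r0:Add2,r1:633,r2:391194,r3:390561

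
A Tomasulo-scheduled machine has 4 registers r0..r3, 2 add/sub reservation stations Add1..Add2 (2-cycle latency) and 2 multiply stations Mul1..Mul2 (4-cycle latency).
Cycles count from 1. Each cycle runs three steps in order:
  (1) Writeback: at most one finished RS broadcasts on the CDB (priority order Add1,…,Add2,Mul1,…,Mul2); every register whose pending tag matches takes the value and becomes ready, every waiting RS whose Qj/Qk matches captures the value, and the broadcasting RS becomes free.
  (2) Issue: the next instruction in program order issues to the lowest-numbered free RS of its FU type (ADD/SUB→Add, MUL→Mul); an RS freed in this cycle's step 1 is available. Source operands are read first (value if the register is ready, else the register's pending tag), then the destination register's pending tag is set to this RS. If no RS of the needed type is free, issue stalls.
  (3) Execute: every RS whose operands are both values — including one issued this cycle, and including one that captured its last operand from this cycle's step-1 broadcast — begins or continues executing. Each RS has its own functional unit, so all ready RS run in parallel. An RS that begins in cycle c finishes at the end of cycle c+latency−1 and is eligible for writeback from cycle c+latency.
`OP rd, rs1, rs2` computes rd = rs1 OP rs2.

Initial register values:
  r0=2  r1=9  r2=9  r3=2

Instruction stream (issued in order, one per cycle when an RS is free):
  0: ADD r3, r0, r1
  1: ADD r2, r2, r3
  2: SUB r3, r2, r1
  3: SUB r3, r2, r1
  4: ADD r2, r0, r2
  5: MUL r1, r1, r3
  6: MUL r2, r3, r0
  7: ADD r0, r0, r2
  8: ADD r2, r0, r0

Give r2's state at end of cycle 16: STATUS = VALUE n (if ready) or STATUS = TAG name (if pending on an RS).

cycle 1: issue ADD r3<-Add1 // r0:2,r1:9,r2:9,r3:Add1
cycle 2: issue ADD r2<-Add2 // r0:2,r1:9,r2:Add2,r3:Add1
cycle 3: CDB Add1=11; issue SUB r3<-Add1 // r0:2,r1:9,r2:Add2,r3:Add1
cycle 4: stall // r0:2,r1:9,r2:Add2,r3:Add1
cycle 5: CDB Add2=20; issue SUB r3<-Add2 // r0:2,r1:9,r2:20,r3:Add2
cycle 6: stall // r0:2,r1:9,r2:20,r3:Add2
cycle 7: CDB Add1=11; issue ADD r2<-Add1 // r0:2,r1:9,r2:Add1,r3:Add2
cycle 8: CDB Add2=11; issue MUL r1<-Mul1 // r0:2,r1:Mul1,r2:Add1,r3:11
cycle 9: CDB Add1=22; issue MUL r2<-Mul2 // r0:2,r1:Mul1,r2:Mul2,r3:11
cycle 10: issue ADD r0<-Add1 // r0:Add1,r1:Mul1,r2:Mul2,r3:11
cycle 11: issue ADD r2<-Add2 // r0:Add1,r1:Mul1,r2:Add2,r3:11
cycle 12: CDB Mul1=99 // r0:Add1,r1:99,r2:Add2,r3:11
cycle 13: CDB Mul2=22 // r0:Add1,r1:99,r2:Add2,r3:11
cycle 14: - // r0:Add1,r1:99,r2:Add2,r3:11
cycle 15: CDB Add1=24 // r0:24,r1:99,r2:Add2,r3:11
cycle 16: - // r0:24,r1:99,r2:Add2,r3:11

STATUS = TAG Add2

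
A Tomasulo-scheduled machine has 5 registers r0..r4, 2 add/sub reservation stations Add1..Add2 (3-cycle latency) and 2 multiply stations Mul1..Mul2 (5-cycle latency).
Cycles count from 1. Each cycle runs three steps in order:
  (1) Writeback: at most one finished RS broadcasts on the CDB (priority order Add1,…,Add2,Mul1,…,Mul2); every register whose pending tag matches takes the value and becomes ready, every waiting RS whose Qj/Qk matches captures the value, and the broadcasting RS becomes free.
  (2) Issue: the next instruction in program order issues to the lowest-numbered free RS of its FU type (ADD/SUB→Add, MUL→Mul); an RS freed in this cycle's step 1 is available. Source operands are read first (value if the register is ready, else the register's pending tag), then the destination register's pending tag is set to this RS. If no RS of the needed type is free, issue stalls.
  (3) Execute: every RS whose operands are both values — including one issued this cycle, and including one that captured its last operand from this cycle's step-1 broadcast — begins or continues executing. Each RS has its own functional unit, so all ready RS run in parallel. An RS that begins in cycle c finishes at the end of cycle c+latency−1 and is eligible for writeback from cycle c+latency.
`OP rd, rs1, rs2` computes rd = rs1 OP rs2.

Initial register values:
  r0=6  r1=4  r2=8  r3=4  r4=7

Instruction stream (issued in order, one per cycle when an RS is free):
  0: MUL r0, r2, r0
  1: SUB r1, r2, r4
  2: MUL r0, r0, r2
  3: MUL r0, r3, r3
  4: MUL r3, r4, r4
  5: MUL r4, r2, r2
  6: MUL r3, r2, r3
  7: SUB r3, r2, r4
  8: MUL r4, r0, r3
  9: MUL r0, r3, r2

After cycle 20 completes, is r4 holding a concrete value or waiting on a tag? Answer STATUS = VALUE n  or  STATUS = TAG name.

cycle 1: issue MUL r0<-Mul1 // r0:Mul1,r1:4,r2:8,r3:4,r4:7
cycle 2: issue SUB r1<-Add1 // r0:Mul1,r1:Add1,r2:8,r3:4,r4:7
cycle 3: issue MUL r0<-Mul2 // r0:Mul2,r1:Add1,r2:8,r3:4,r4:7
cycle 4: stall // r0:Mul2,r1:Add1,r2:8,r3:4,r4:7
cycle 5: CDB Add1=1; stall // r0:Mul2,r1:1,r2:8,r3:4,r4:7
cycle 6: CDB Mul1=48; issue MUL r0<-Mul1 // r0:Mul1,r1:1,r2:8,r3:4,r4:7
cycle 7: stall // r0:Mul1,r1:1,r2:8,r3:4,r4:7
cycle 8: stall // r0:Mul1,r1:1,r2:8,r3:4,r4:7
cycle 9: stall // r0:Mul1,r1:1,r2:8,r3:4,r4:7
cycle 10: stall // r0:Mul1,r1:1,r2:8,r3:4,r4:7
cycle 11: CDB Mul1=16; issue MUL r3<-Mul1 // r0:16,r1:1,r2:8,r3:Mul1,r4:7
cycle 12: CDB Mul2=384; issue MUL r4<-Mul2 // r0:16,r1:1,r2:8,r3:Mul1,r4:Mul2
cycle 13: stall // r0:16,r1:1,r2:8,r3:Mul1,r4:Mul2
cycle 14: stall // r0:16,r1:1,r2:8,r3:Mul1,r4:Mul2
cycle 15: stall // r0:16,r1:1,r2:8,r3:Mul1,r4:Mul2
cycle 16: CDB Mul1=49; issue MUL r3<-Mul1 // r0:16,r1:1,r2:8,r3:Mul1,r4:Mul2
cycle 17: CDB Mul2=64; issue SUB r3<-Add1 // r0:16,r1:1,r2:8,r3:Add1,r4:64
cycle 18: issue MUL r4<-Mul2 // r0:16,r1:1,r2:8,r3:Add1,r4:Mul2
cycle 19: stall // r0:16,r1:1,r2:8,r3:Add1,r4:Mul2
cycle 20: CDB Add1=-56; stall // r0:16,r1:1,r2:8,r3:-56,r4:Mul2

STATUS = TAG Mul2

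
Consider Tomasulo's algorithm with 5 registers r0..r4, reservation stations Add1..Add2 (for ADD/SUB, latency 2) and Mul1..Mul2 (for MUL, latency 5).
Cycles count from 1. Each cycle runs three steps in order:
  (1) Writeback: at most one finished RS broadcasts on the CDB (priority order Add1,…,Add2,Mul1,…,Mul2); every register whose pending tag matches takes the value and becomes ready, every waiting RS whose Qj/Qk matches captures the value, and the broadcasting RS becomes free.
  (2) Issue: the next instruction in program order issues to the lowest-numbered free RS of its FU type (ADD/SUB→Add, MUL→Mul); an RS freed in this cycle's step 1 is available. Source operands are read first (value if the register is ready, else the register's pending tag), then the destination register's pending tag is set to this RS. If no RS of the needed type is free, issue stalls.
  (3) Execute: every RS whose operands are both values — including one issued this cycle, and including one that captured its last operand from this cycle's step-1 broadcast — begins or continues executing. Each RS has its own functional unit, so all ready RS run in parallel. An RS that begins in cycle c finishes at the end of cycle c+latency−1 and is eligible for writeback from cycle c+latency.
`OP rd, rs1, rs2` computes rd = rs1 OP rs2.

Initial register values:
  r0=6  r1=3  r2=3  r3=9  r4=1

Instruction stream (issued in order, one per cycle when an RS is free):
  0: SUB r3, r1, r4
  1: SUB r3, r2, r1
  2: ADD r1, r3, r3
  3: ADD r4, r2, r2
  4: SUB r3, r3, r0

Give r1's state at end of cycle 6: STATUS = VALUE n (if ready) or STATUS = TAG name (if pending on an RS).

cycle 1: issue SUB r3<-Add1 // r0:6,r1:3,r2:3,r3:Add1,r4:1
cycle 2: issue SUB r3<-Add2 // r0:6,r1:3,r2:3,r3:Add2,r4:1
cycle 3: CDB Add1=2; issue ADD r1<-Add1 // r0:6,r1:Add1,r2:3,r3:Add2,r4:1
cycle 4: CDB Add2=0; issue ADD r4<-Add2 // r0:6,r1:Add1,r2:3,r3:0,r4:Add2
cycle 5: stall // r0:6,r1:Add1,r2:3,r3:0,r4:Add2
cycle 6: CDB Add1=0; issue SUB r3<-Add1 // r0:6,r1:0,r2:3,r3:Add1,r4:Add2

STATUS = VALUE 0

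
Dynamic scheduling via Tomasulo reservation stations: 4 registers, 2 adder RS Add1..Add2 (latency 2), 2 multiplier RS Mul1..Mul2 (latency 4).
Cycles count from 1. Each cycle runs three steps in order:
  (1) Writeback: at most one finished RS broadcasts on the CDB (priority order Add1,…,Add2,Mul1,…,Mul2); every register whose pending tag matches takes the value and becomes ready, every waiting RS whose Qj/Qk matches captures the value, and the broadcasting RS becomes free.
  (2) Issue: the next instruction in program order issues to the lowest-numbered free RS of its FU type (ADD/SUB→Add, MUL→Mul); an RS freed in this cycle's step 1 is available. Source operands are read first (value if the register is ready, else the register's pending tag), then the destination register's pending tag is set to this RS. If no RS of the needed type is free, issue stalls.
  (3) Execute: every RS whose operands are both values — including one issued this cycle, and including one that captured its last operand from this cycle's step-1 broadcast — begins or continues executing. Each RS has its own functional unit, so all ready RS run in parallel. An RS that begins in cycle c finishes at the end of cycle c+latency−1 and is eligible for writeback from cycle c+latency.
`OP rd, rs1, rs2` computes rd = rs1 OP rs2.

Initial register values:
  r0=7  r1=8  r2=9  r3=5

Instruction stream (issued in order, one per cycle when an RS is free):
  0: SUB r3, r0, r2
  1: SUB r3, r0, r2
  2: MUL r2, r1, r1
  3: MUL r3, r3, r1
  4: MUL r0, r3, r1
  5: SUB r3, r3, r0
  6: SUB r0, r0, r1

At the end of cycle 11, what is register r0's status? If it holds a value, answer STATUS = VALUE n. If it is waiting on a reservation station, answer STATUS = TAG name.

STATUS = TAG Add2

cycle 1: issue SUB r3<-Add1 // r0:7,r1:8,r2:9,r3:Add1
cycle 2: issue SUB r3<-Add2 // r0:7,r1:8,r2:9,r3:Add2
cycle 3: CDB Add1=-2; issue MUL r2<-Mul1 // r0:7,r1:8,r2:Mul1,r3:Add2
cycle 4: CDB Add2=-2; issue MUL r3<-Mul2 // r0:7,r1:8,r2:Mul1,r3:Mul2
cycle 5: stall // r0:7,r1:8,r2:Mul1,r3:Mul2
cycle 6: stall // r0:7,r1:8,r2:Mul1,r3:Mul2
cycle 7: CDB Mul1=64; issue MUL r0<-Mul1 // r0:Mul1,r1:8,r2:64,r3:Mul2
cycle 8: CDB Mul2=-16; issue SUB r3<-Add1 // r0:Mul1,r1:8,r2:64,r3:Add1
cycle 9: issue SUB r0<-Add2 // r0:Add2,r1:8,r2:64,r3:Add1
cycle 10: - // r0:Add2,r1:8,r2:64,r3:Add1
cycle 11: - // r0:Add2,r1:8,r2:64,r3:Add1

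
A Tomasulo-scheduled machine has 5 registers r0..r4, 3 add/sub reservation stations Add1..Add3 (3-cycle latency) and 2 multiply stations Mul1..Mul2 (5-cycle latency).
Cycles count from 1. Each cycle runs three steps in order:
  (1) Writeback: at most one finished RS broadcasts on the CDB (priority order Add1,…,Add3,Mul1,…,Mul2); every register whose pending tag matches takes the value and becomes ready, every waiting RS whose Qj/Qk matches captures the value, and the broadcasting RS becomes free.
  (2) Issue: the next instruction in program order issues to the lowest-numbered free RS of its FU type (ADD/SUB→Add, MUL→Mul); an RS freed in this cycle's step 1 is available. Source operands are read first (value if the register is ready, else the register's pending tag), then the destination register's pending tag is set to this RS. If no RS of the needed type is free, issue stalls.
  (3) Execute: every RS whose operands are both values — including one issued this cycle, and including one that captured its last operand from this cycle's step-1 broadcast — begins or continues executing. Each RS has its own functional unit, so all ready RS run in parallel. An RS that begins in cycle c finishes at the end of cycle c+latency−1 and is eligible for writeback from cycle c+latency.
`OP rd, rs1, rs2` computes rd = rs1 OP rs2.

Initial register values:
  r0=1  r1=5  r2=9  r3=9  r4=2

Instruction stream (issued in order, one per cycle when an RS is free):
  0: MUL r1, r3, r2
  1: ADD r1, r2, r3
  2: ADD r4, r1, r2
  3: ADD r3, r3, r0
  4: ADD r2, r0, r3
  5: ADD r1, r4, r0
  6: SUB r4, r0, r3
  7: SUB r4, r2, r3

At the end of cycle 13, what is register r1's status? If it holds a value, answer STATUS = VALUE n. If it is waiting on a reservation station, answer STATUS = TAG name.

STATUS = VALUE 28

cycle 1: issue MUL r1<-Mul1 // r0:1,r1:Mul1,r2:9,r3:9,r4:2
cycle 2: issue ADD r1<-Add1 // r0:1,r1:Add1,r2:9,r3:9,r4:2
cycle 3: issue ADD r4<-Add2 // r0:1,r1:Add1,r2:9,r3:9,r4:Add2
cycle 4: issue ADD r3<-Add3 // r0:1,r1:Add1,r2:9,r3:Add3,r4:Add2
cycle 5: CDB Add1=18; issue ADD r2<-Add1 // r0:1,r1:18,r2:Add1,r3:Add3,r4:Add2
cycle 6: CDB Mul1=81; stall // r0:1,r1:18,r2:Add1,r3:Add3,r4:Add2
cycle 7: CDB Add3=10; issue ADD r1<-Add3 // r0:1,r1:Add3,r2:Add1,r3:10,r4:Add2
cycle 8: CDB Add2=27; issue SUB r4<-Add2 // r0:1,r1:Add3,r2:Add1,r3:10,r4:Add2
cycle 9: stall // r0:1,r1:Add3,r2:Add1,r3:10,r4:Add2
cycle 10: CDB Add1=11; issue SUB r4<-Add1 // r0:1,r1:Add3,r2:11,r3:10,r4:Add1
cycle 11: CDB Add2=-9 // r0:1,r1:Add3,r2:11,r3:10,r4:Add1
cycle 12: CDB Add3=28 // r0:1,r1:28,r2:11,r3:10,r4:Add1
cycle 13: CDB Add1=1 // r0:1,r1:28,r2:11,r3:10,r4:1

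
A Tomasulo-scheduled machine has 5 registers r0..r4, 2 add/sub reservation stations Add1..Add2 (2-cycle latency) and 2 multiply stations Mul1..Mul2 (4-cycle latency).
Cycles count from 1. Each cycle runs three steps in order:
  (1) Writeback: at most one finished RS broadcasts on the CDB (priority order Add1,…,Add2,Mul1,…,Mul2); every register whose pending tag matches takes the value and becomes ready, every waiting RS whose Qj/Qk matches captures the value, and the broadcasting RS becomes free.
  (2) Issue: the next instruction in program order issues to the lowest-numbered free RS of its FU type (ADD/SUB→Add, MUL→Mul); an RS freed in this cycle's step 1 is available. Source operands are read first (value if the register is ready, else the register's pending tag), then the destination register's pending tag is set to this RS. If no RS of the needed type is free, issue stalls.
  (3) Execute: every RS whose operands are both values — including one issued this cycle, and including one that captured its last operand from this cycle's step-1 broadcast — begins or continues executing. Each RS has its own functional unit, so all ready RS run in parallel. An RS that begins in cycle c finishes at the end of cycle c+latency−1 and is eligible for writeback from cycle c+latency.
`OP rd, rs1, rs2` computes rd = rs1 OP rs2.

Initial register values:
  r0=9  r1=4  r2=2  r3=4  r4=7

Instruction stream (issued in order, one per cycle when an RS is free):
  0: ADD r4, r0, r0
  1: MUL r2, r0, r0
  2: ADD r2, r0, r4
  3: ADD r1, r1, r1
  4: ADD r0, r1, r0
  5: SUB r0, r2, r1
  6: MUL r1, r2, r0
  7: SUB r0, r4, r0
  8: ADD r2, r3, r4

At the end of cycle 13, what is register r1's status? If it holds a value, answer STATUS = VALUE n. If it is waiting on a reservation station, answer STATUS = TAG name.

STATUS = VALUE 513

c1: issue ADD r4<-Add1 | r0:9,r1:4,r2:2,r3:4,r4:Add1
c2: issue MUL r2<-Mul1 | r0:9,r1:4,r2:Mul1,r3:4,r4:Add1
c3: CDB Add1=18; issue ADD r2<-Add1 | r0:9,r1:4,r2:Add1,r3:4,r4:18
c4: issue ADD r1<-Add2 | r0:9,r1:Add2,r2:Add1,r3:4,r4:18
c5: CDB Add1=27; issue ADD r0<-Add1 | r0:Add1,r1:Add2,r2:27,r3:4,r4:18
c6: CDB Add2=8; issue SUB r0<-Add2 | r0:Add2,r1:8,r2:27,r3:4,r4:18
c7: CDB Mul1=81; issue MUL r1<-Mul1 | r0:Add2,r1:Mul1,r2:27,r3:4,r4:18
c8: CDB Add1=17; issue SUB r0<-Add1 | r0:Add1,r1:Mul1,r2:27,r3:4,r4:18
c9: CDB Add2=19; issue ADD r2<-Add2 | r0:Add1,r1:Mul1,r2:Add2,r3:4,r4:18
c10: - | r0:Add1,r1:Mul1,r2:Add2,r3:4,r4:18
c11: CDB Add1=-1 | r0:-1,r1:Mul1,r2:Add2,r3:4,r4:18
c12: CDB Add2=22 | r0:-1,r1:Mul1,r2:22,r3:4,r4:18
c13: CDB Mul1=513 | r0:-1,r1:513,r2:22,r3:4,r4:18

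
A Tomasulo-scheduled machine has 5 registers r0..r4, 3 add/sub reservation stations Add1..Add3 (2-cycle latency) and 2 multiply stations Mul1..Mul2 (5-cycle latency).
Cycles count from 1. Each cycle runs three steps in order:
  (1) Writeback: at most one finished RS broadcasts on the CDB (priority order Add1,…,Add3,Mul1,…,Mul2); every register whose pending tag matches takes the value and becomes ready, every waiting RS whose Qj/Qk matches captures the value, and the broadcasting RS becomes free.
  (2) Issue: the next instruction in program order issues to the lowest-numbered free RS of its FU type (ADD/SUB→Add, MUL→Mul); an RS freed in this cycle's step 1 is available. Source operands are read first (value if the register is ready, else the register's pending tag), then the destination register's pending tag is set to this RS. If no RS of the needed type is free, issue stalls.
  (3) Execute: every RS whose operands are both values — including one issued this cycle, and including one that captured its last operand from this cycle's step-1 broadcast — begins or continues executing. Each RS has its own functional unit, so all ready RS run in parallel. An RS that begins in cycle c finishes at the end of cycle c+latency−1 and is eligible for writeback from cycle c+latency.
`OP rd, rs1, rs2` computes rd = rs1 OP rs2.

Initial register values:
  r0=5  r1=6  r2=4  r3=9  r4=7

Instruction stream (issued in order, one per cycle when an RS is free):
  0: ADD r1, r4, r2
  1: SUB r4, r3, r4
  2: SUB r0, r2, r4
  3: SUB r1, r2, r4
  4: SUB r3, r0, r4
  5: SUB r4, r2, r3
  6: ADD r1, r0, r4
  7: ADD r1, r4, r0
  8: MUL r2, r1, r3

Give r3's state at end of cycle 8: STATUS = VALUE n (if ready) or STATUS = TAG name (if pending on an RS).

c1: issue ADD r1<-Add1 | r0:5,r1:Add1,r2:4,r3:9,r4:7
c2: issue SUB r4<-Add2 | r0:5,r1:Add1,r2:4,r3:9,r4:Add2
c3: CDB Add1=11; issue SUB r0<-Add1 | r0:Add1,r1:11,r2:4,r3:9,r4:Add2
c4: CDB Add2=2; issue SUB r1<-Add2 | r0:Add1,r1:Add2,r2:4,r3:9,r4:2
c5: issue SUB r3<-Add3 | r0:Add1,r1:Add2,r2:4,r3:Add3,r4:2
c6: CDB Add1=2; issue SUB r4<-Add1 | r0:2,r1:Add2,r2:4,r3:Add3,r4:Add1
c7: CDB Add2=2; issue ADD r1<-Add2 | r0:2,r1:Add2,r2:4,r3:Add3,r4:Add1
c8: CDB Add3=0; issue ADD r1<-Add3 | r0:2,r1:Add3,r2:4,r3:0,r4:Add1

STATUS = VALUE 0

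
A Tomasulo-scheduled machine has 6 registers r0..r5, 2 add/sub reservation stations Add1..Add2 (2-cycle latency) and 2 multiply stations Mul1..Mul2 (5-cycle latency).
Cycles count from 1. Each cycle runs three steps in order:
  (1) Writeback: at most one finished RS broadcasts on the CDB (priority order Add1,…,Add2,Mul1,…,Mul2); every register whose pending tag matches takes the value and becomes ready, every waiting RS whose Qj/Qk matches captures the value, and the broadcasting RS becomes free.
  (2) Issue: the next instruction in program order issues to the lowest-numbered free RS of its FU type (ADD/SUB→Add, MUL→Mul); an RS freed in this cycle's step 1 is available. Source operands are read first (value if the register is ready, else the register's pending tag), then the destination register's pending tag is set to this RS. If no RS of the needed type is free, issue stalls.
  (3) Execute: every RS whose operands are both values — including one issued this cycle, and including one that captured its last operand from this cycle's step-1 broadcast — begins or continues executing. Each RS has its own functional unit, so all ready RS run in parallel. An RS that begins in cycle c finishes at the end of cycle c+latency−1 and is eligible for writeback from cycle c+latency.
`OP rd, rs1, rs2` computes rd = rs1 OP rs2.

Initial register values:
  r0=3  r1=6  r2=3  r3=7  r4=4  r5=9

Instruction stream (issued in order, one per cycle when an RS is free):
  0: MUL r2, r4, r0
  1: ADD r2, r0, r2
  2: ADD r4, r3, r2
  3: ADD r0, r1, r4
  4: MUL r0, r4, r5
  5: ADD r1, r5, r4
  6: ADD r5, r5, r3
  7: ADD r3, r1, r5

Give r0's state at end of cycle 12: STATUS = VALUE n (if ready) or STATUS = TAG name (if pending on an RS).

STATUS = TAG Mul1

  c1: issue MUL r2<-Mul1  regs: r0:3,r1:6,r2:Mul1,r3:7,r4:4,r5:9
  c2: issue ADD r2<-Add1  regs: r0:3,r1:6,r2:Add1,r3:7,r4:4,r5:9
  c3: issue ADD r4<-Add2  regs: r0:3,r1:6,r2:Add1,r3:7,r4:Add2,r5:9
  c4: stall  regs: r0:3,r1:6,r2:Add1,r3:7,r4:Add2,r5:9
  c5: stall  regs: r0:3,r1:6,r2:Add1,r3:7,r4:Add2,r5:9
  c6: CDB Mul1=12; stall  regs: r0:3,r1:6,r2:Add1,r3:7,r4:Add2,r5:9
  c7: stall  regs: r0:3,r1:6,r2:Add1,r3:7,r4:Add2,r5:9
  c8: CDB Add1=15; issue ADD r0<-Add1  regs: r0:Add1,r1:6,r2:15,r3:7,r4:Add2,r5:9
  c9: issue MUL r0<-Mul1  regs: r0:Mul1,r1:6,r2:15,r3:7,r4:Add2,r5:9
  c10: CDB Add2=22; issue ADD r1<-Add2  regs: r0:Mul1,r1:Add2,r2:15,r3:7,r4:22,r5:9
  c11: stall  regs: r0:Mul1,r1:Add2,r2:15,r3:7,r4:22,r5:9
  c12: CDB Add1=28; issue ADD r5<-Add1  regs: r0:Mul1,r1:Add2,r2:15,r3:7,r4:22,r5:Add1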